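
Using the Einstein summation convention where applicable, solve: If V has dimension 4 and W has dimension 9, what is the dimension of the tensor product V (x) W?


The dimension of a tensor product is the product of dimensions.
dim(V) = 4, dim(W) = 9
dim(V (x) W) = 4 * 9 = 36

36


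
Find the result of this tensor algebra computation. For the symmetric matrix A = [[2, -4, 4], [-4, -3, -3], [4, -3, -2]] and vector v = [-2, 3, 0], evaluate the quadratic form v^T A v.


First compute Av:
(Av)_1 = 2*-2 + -4*3 + 4*0 = -16
(Av)_2 = -4*-2 + -3*3 + -3*0 = -1
(Av)_3 = 4*-2 + -3*3 + -2*0 = -17
Av = [-16, -1, -17]
Then v^T (Av) = -2*-16 + 3*-1 + 0*-17
= 32 + -3 + 0 = 29

29


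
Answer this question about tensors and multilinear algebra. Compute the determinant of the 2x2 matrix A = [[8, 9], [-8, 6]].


For a 2x2 matrix [[a, b], [c, d]], det = a*d - b*c.
a = 8, b = 9, c = -8, d = 6
a*d = 8 * 6 = 48
b*c = 9 * -8 = -72
det = 48 - -72 = 120

120


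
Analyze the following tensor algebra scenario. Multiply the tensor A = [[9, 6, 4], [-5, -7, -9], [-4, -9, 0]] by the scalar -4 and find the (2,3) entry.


Scalar multiplication: (cA)_{ij} = c * A_{ij}.
c = -4
A_{23} = -9
(cA)_{23} = -4 * -9 = 36

36


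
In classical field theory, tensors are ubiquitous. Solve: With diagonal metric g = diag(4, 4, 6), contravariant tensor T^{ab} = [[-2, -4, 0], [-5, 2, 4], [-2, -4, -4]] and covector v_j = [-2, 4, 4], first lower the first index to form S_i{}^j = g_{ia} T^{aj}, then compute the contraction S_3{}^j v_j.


Step 1: lower the first index. For a diagonal metric, g_{ia} T^{aj} = g_{ii} T^{ij} (no sum on i).
g_{33} = 6
S_3{}^1 = 6 * T^{31} = 6 * -2 = -12
S_3{}^2 = 6 * T^{32} = 6 * -4 = -24
S_3{}^3 = 6 * T^{33} = 6 * -4 = -24
Step 2: contract S_3{}^j with v_j.
S_3{}^1 * v_1 = -12 * -2 = 24
S_3{}^2 * v_2 = -24 * 4 = -96
S_3{}^3 * v_3 = -24 * 4 = -96
Result = 24 + -96 + -96 = -168

-168


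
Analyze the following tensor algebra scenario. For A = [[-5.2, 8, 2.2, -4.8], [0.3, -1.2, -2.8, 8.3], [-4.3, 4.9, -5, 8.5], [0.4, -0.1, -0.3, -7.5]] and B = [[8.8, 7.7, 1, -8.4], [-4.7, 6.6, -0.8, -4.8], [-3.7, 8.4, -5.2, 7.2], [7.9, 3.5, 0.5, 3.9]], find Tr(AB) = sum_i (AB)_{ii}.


Tr(AB) = sum_i (AB)_{ii} where (AB)_{ii} = sum_k A_{ik} B_{ki}.
(AB)_{11} = -5.2*8.8 + 8*-4.7 + 2.2*-3.7 + -4.8*7.9 = -129.42
(AB)_{22} = 0.3*7.7 + -1.2*6.6 + -2.8*8.4 + 8.3*3.5 = -0.08
(AB)_{33} = -4.3*1 + 4.9*-0.8 + -5*-5.2 + 8.5*0.5 = 22.03
(AB)_{44} = 0.4*-8.4 + -0.1*-4.8 + -0.3*7.2 + -7.5*3.9 = -34.29
Tr(AB) = -129.42 + -0.08 + 22.03 + -34.29 = -141.76

-141.76


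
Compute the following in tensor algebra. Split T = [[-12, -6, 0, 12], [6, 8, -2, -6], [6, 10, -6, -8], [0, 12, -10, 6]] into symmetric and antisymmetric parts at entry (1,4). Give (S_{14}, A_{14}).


T_{14} = 12
T_{41} = 0
S_{14} = (12 + 0)/2 = 12/2 = 6
A_{14} = (12 - 0)/2 = 12/2 = 6
Check: S + A = 6 + 6 = 12 = T_{14}.

(6, 6)


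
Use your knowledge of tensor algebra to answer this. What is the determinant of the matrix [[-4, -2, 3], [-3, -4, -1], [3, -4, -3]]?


Expanding along the first row, det(A) = a11*M_11 - a12*M_12 + a13*M_13, where M_1j is the (1,j) minor.
Minor M_11 = -4*-3 - -1*-4 = 8
Minor M_12 = -3*-3 - -1*3 = 12
Minor M_13 = -3*-4 - -4*3 = 24
det = -4*(8) - -2*(12) + 3*(24)
    = -32 - -24 + 72
    = 64

64


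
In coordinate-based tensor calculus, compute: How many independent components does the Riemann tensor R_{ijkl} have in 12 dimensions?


The Riemann tensor in d dimensions has d^2(d^2 - 1)/12 independent components.
d = 12, so d^2 = 144
d^2 - 1 = 143
d^2(d^2 - 1) = 144 * 143 = 20592
Divide by 12: 20592 / 12 = 1716

1716


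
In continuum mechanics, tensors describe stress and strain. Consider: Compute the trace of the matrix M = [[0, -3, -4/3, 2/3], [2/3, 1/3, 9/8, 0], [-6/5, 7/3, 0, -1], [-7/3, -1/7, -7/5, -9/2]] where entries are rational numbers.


The trace is the sum of diagonal entries.
Diagonal: M[1,1] = 0, M[2,2] = 1/3, M[3,3] = 0, M[4,4] = -9/2
Tr(M) = 0 + 1/3 + 0 + -9/2
Computing step by step:
After adding M[1,1]: 0
After adding M[2,2]: 1/3
After adding M[3,3]: 1/3
After adding M[4,4]: -25/6
Tr(M) = -25/6

-25/6


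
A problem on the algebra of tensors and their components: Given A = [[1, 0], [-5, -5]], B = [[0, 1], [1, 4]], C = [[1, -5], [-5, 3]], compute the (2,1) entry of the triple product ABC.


(ABC)_{21} = sum_m (AB)_{2m} C_{m1}. First compute row 2 of AB.
(AB)_{21} = -5*0 + -5*1 = -5
(AB)_{22} = -5*1 + -5*4 = -25
Now contract with column 1 of C:
(AB)_{21} * C_{11} = -5 * 1 = -5
(AB)_{22} * C_{21} = -25 * -5 = 125
(ABC)_{21} = -5 + 125 = 120

120


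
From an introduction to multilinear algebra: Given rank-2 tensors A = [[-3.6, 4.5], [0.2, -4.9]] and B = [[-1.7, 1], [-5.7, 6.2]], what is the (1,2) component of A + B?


Tensor addition is component-wise: (A + B)_{ij} = A_{ij} + B_{ij}.
A_{12} = 4.5
B_{12} = 1
(A + B)_{12} = 4.5 + 1 = 5.5

5.5


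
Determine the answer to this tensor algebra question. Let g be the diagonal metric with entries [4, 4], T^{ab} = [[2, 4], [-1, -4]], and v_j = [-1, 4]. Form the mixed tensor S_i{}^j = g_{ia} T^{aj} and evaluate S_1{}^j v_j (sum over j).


Step 1: lower the first index. For a diagonal metric, g_{ia} T^{aj} = g_{ii} T^{ij} (no sum on i).
g_{11} = 4
S_1{}^1 = 4 * T^{11} = 4 * 2 = 8
S_1{}^2 = 4 * T^{12} = 4 * 4 = 16
Step 2: contract S_1{}^j with v_j.
S_1{}^1 * v_1 = 8 * -1 = -8
S_1{}^2 * v_2 = 16 * 4 = 64
Result = -8 + 64 = 56

56


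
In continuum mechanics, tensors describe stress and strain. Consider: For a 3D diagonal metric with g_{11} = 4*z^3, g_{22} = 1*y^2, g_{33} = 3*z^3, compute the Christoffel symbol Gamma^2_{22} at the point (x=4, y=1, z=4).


For a diagonal metric, Gamma^k_{ij} = (1/2) g^{kk} (dg_{ik}/dx_j + dg_{jk}/dx_i - dg_{ij}/dx_k).
The metric is diagonal, so g_{ab} = 0 for a != b.
At the given point: g_{11} = 256, g_{22} = 1, g_{33} = 192
g^{22} = 1/1
dg_{22}/dx_2 = dg_{22}/dx_2 = 2
dg_{22}/dx_2 = dg_{22}/dx_2 = 2
dg_{22}/dx_2 = dg_{22}/dx_2 = 2
Numerator = 2 + 2 - 2 = 2
Gamma^2_{22} = 2 / (2 * 1) = 1

1


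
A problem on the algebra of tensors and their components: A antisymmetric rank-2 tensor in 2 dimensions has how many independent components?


A antisymmetric rank-2 tensor in d dimensions has d(d-1)/2 independent components.
d = 2
d(d-1)/2 = 2 * 1 / 2 = 2 / 2 = 1

1


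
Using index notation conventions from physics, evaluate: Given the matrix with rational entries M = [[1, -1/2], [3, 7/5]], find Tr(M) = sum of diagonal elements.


The trace is the sum of diagonal entries.
Diagonal: M[1,1] = 1, M[2,2] = 7/5
Tr(M) = 1 + 7/5
Computing step by step:
After adding M[1,1]: 1
After adding M[2,2]: 12/5
Tr(M) = 12/5

12/5


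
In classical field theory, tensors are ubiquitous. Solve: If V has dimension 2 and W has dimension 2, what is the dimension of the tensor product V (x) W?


The dimension of a tensor product is the product of dimensions.
dim(V) = 2, dim(W) = 2
dim(V (x) W) = 2 * 2 = 4

4


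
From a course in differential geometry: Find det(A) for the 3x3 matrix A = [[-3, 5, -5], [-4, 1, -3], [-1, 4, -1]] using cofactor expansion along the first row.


Expanding along the first row, det(A) = a11*M_11 - a12*M_12 + a13*M_13, where M_1j is the (1,j) minor.
Minor M_11 = 1*-1 - -3*4 = 11
Minor M_12 = -4*-1 - -3*-1 = 1
Minor M_13 = -4*4 - 1*-1 = -15
det = -3*(11) - 5*(1) + -5*(-15)
    = -33 - 5 + 75
    = 37

37


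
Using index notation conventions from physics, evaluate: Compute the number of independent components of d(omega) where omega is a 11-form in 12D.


The exterior derivative of a p-form is a (p+1)-form.
Its number of independent components is C(n, p+1).
n = 12, p+1 = 12
C(12, 12) = 1

1


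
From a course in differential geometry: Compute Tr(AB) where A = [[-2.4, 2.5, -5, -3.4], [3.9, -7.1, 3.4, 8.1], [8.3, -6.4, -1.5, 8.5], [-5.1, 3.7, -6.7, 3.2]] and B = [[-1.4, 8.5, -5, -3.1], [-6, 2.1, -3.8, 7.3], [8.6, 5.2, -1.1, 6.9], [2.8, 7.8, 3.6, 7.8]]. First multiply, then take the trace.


Tr(AB) = sum_i (AB)_{ii} where (AB)_{ii} = sum_k A_{ik} B_{ki}.
(AB)_{11} = -2.4*-1.4 + 2.5*-6 + -5*8.6 + -3.4*2.8 = -64.16
(AB)_{22} = 3.9*8.5 + -7.1*2.1 + 3.4*5.2 + 8.1*7.8 = 99.1
(AB)_{33} = 8.3*-5 + -6.4*-3.8 + -1.5*-1.1 + 8.5*3.6 = 15.07
(AB)_{44} = -5.1*-3.1 + 3.7*7.3 + -6.7*6.9 + 3.2*7.8 = 21.55
Tr(AB) = -64.16 + 99.1 + 15.07 + 21.55 = 71.56

71.56


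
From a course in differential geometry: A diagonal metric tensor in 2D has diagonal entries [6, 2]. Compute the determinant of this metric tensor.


For a diagonal metric, the determinant is the product of diagonal entries.
Diagonal entries: 6, 2
det(g) = 6 * 2 = 12

12


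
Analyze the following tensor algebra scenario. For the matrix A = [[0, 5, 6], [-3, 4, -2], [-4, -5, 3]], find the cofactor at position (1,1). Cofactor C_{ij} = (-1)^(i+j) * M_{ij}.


To find cofactor C_{11}, delete row 1 and column 1.
The resulting 2x2 submatrix is: [[4, -2], [-5, 3]]
Minor M_{11} = 4*3 - -2*-5
  = 12 - 10 = 2
Sign = (-1)^(1+1) = (-1)^2 = 1
Cofactor C_{11} = 1 * 2 = 2

2


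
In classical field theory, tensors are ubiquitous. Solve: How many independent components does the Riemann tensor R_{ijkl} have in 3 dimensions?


The Riemann tensor in d dimensions has d^2(d^2 - 1)/12 independent components.
d = 3, so d^2 = 9
d^2 - 1 = 8
d^2(d^2 - 1) = 9 * 8 = 72
Divide by 12: 72 / 12 = 6

6


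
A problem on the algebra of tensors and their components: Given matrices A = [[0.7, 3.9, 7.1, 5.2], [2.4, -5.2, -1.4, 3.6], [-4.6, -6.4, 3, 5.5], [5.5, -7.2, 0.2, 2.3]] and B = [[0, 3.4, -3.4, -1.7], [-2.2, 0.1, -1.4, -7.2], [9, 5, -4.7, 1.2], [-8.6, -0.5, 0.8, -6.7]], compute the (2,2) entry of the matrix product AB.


(AB)_{ij} = sum_k A_{ik} B_{kj}.
For i=2, j=2:
A_{21} * B_{12} = 2.4 * 3.4 = 8.16
A_{22} * B_{22} = -5.2 * 0.1 = -0.52
A_{23} * B_{32} = -1.4 * 5 = -7
A_{24} * B_{42} = 3.6 * -0.5 = -1.8
Sum = 8.16 + -0.52 + -7 + -1.8 = -1.16

-1.16


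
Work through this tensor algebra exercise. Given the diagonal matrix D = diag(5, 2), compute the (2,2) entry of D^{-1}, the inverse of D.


For a diagonal matrix, the inverse has entries (D^{-1})_{ii} = 1/d_{ii}.
The diagonal entries are: d_{11} = 5, d_{22} = 2
We need (D^{-1})_{22} = 1/d_{22} = 1/2 = 1/2

1/2


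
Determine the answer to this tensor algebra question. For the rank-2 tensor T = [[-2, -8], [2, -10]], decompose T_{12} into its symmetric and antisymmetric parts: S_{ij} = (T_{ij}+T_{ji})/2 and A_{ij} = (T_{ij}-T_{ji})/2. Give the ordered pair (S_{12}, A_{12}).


T_{12} = -8
T_{21} = 2
S_{12} = (-8 + 2)/2 = -6/2 = -3
A_{12} = (-8 - 2)/2 = -10/2 = -5
Check: S + A = -3 + -5 = -8 = T_{12}.

(-3, -5)


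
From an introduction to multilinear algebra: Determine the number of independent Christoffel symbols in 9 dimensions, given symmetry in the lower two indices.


Christoffel symbols Gamma^k_{ij} are symmetric in i,j, so there are d * d(d+1)/2 independent symbols.
d = 9
d(d+1)/2 = 9 * 10 / 2 = 45
Total = 9 * 45 = 405

405


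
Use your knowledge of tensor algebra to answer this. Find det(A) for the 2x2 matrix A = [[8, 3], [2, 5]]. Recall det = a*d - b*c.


For a 2x2 matrix [[a, b], [c, d]], det = a*d - b*c.
a = 8, b = 3, c = 2, d = 5
a*d = 8 * 5 = 40
b*c = 3 * 2 = 6
det = 40 - 6 = 34

34


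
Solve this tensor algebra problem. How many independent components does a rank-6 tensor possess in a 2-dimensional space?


The number of components of a rank-r tensor in d dimensions is d^r.
Here d = 2 and r = 6.
2^6 = 64

64


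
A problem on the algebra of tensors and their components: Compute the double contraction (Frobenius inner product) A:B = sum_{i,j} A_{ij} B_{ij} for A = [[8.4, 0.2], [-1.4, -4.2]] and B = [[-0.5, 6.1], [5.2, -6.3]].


A:B = sum over all i,j of A_{ij} * B_{ij}.
Row 1: 8.4*-0.5=-4.2, 0.2*6.1=1.22 => row sum = -2.98
Row 2: -1.4*5.2=-7.28, -4.2*-6.3=26.46 => row sum = 19.18
Total = -2.98 + 19.18 = 16.2

16.2


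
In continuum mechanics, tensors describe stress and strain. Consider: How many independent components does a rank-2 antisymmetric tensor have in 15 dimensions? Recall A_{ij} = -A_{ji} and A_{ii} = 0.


An antisymmetric rank-2 tensor satisfies A_{ij} = -A_{ji}, so diagonal entries are zero.
The independent components are the upper-triangular entries: C(n, 2) = n(n-1)/2.
n = 15
C(15, 2) = 15 * 14 / 2 = 210 / 2 = 105

105


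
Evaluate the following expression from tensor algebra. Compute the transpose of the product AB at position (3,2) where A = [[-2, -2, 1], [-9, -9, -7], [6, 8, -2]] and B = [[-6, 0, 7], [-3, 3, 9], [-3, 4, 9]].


(AB)^T_{ij} = (AB)_{ji} = sum_k A_{jk} B_{ki}.
For i=3, j=2 we need (AB)_{23}:
A_{21} * B_{13} = -9 * 7 = -63
A_{22} * B_{23} = -9 * 9 = -81
A_{23} * B_{33} = -7 * 9 = -63
Sum = -63 + -81 + -63 = -207

-207


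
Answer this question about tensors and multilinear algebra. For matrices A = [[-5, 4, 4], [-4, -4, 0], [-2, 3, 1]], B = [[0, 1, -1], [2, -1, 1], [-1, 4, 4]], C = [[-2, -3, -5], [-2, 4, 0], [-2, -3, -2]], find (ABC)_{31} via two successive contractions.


(ABC)_{31} = sum_m (AB)_{3m} C_{m1}. First compute row 3 of AB.
(AB)_{31} = -2*0 + 3*2 + 1*-1 = 5
(AB)_{32} = -2*1 + 3*-1 + 1*4 = -1
(AB)_{33} = -2*-1 + 3*1 + 1*4 = 9
Now contract with column 1 of C:
(AB)_{31} * C_{11} = 5 * -2 = -10
(AB)_{32} * C_{21} = -1 * -2 = 2
(AB)_{33} * C_{31} = 9 * -2 = -18
(ABC)_{31} = -10 + 2 + -18 = -26

-26


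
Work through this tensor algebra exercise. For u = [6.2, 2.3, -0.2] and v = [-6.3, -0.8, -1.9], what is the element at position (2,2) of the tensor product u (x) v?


The outer product entry T_{ij} = u_i * v_j.
We need i=2, j=2.
u_2 = 2.3, v_2 = -0.8
T_{2,2} = 2.3 * -0.8 = -1.84

-1.84


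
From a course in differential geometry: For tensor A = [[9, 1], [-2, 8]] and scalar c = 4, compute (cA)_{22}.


Scalar multiplication: (cA)_{ij} = c * A_{ij}.
c = 4
A_{22} = 8
(cA)_{22} = 4 * 8 = 32

32


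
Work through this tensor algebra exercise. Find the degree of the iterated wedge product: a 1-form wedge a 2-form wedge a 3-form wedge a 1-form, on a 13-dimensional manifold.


The degree of a wedge product is the sum of the degrees of the individual forms.
Degrees: 1, 2, 3, 1
Total degree = 1 + 2 + 3 + 1 = 7

7


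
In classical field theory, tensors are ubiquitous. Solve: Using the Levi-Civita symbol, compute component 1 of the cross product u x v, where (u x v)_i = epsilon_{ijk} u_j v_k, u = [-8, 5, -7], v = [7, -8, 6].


(u x v)_1 = sum_{j,k} epsilon_{1jk} u_j v_k. Only permutations of (1,2,3) contribute; the two non-zero terms are:
eps_{123} u_2 v_3 = 1 * 5 * 6 = 30
eps_{132} u_3 v_2 = -1 * -7 * -8 = -56
(u x v)_1 = -26

-26


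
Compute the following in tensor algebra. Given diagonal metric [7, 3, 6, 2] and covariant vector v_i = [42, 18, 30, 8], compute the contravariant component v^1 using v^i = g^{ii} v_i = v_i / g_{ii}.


To raise an index with a diagonal metric: v^i = v_i / g_{ii}.
For index 1: v_1 = 42, g_{11} = 7
v^1 = 42 / 7 = 6

6


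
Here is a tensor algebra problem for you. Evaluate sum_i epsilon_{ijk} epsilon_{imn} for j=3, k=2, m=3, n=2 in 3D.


Using the identity: epsilon_{ijk} epsilon_{imn} = delta_{jm} delta_{kn} - delta_{jn} delta_{km}.
delta_{33} = 1
delta_{22} = 1
delta_{32} = 0
delta_{23} = 0
Result = 1 * 1 - 0 * 0 = 1 - 0 = 1

1


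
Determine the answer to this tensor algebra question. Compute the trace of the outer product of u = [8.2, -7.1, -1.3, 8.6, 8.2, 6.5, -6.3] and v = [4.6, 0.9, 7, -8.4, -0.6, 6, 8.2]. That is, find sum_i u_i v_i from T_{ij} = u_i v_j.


The outer product gives T_{ij} = u_i v_j.
The trace (contraction) is Tr(T) = sum_i T_{ii} = sum_i u_i v_i.
Diagonal entries:
T_{11} = u_1 * v_1 = 8.2 * 4.6 = 37.72
T_{22} = u_2 * v_2 = -7.1 * 0.9 = -6.39
T_{33} = u_3 * v_3 = -1.3 * 7 = -9.1
T_{44} = u_4 * v_4 = 8.6 * -8.4 = -72.24
T_{55} = u_5 * v_5 = 8.2 * -0.6 = -4.92
T_{66} = u_6 * v_6 = 6.5 * 6 = 39
T_{77} = u_7 * v_7 = -6.3 * 8.2 = -51.66
Tr(T) = 37.72 + -6.39 + -9.1 + -72.24 + -4.92 + 39 + -51.66 = -67.59

-67.59


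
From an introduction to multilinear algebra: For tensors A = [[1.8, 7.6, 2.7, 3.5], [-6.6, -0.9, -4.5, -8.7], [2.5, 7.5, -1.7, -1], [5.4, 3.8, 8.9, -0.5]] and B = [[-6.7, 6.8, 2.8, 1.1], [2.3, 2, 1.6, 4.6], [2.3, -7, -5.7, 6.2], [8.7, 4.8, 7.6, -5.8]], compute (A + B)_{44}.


Tensor addition is component-wise: (A + B)_{ij} = A_{ij} + B_{ij}.
A_{44} = -0.5
B_{44} = -5.8
(A + B)_{44} = -0.5 + -5.8 = -6.3

-6.3


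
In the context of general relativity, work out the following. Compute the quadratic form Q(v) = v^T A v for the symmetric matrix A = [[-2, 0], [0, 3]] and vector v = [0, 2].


First compute Av:
(Av)_1 = -2*0 + 0*2 = 0
(Av)_2 = 0*0 + 3*2 = 6
Av = [0, 6]
Then v^T (Av) = 0*0 + 2*6
= 0 + 12 = 12

12


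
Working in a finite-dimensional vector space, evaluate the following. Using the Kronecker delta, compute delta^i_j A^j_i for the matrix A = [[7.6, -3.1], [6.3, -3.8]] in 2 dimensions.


The contraction (trace) of a rank-2 tensor is the sum of its diagonal elements.
Diagonal entries: A[1,1] = 7.6, A[2,2] = -3.8
Tr(A) = 7.6 + -3.8 = 3.8

3.8


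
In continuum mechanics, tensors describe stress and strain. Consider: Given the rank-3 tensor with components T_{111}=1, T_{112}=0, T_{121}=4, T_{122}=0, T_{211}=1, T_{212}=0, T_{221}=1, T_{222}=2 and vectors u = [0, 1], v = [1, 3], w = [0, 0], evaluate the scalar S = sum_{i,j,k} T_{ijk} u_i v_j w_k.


S = sum over i,j,k of T_{ijk} u_i v_j w_k. Expanding all 8 terms:
T_{111}*u_1*v_1*w_1 = 1*0*1*0 = 0  (running total: 0)
T_{112}*u_1*v_1*w_2 = 0*0*1*0 = 0  (running total: 0)
T_{121}*u_1*v_2*w_1 = 4*0*3*0 = 0  (running total: 0)
T_{122}*u_1*v_2*w_2 = 0*0*3*0 = 0  (running total: 0)
T_{211}*u_2*v_1*w_1 = 1*1*1*0 = 0  (running total: 0)
T_{212}*u_2*v_1*w_2 = 0*1*1*0 = 0  (running total: 0)
T_{221}*u_2*v_2*w_1 = 1*1*3*0 = 0  (running total: 0)
T_{222}*u_2*v_2*w_2 = 2*1*3*0 = 0  (running total: 0)
S = 0

0


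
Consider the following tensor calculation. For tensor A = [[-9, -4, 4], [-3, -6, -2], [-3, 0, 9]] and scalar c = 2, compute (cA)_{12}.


Scalar multiplication: (cA)_{ij} = c * A_{ij}.
c = 2
A_{12} = -4
(cA)_{12} = 2 * -4 = -8

-8


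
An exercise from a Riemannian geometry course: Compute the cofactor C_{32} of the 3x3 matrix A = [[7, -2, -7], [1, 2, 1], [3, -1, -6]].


To find cofactor C_{32}, delete row 3 and column 2.
The resulting 2x2 submatrix is: [[7, -7], [1, 1]]
Minor M_{32} = 7*1 - -7*1
  = 7 - -7 = 14
Sign = (-1)^(3+2) = (-1)^5 = -1
Cofactor C_{32} = -1 * 14 = -14

-14


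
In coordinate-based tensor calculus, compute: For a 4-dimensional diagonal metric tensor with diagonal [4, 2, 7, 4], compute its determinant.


For a diagonal metric, the determinant is the product of diagonal entries.
Diagonal entries: 4, 2, 7, 4
det(g) = 4 * 2 * 7 * 4 = 224

224


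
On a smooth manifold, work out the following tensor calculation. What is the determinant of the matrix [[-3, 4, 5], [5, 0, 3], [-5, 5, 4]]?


Expanding along the first row, det(A) = a11*M_11 - a12*M_12 + a13*M_13, where M_1j is the (1,j) minor.
Minor M_11 = 0*4 - 3*5 = -15
Minor M_12 = 5*4 - 3*-5 = 35
Minor M_13 = 5*5 - 0*-5 = 25
det = -3*(-15) - 4*(35) + 5*(25)
    = 45 - 140 + 125
    = 30

30


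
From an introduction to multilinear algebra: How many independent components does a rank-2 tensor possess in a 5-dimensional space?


The number of components of a rank-r tensor in d dimensions is d^r.
Here d = 5 and r = 2.
5^2 = 25

25


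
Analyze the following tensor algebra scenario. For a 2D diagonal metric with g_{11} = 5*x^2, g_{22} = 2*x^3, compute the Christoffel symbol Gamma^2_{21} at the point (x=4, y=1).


For a diagonal metric, Gamma^k_{ij} = (1/2) g^{kk} (dg_{ik}/dx_j + dg_{jk}/dx_i - dg_{ij}/dx_k).
The metric is diagonal, so g_{ab} = 0 for a != b.
At the given point: g_{11} = 80, g_{22} = 128
g^{22} = 1/128
dg_{22}/dx_1 = dg_{22}/dx_1 = 96
dg_{12}/dx_2 = 0 (off-diagonal)
dg_{21}/dx_2 = 0 (off-diagonal)
Numerator = 96 + 0 - 0 = 96
Gamma^2_{21} = 96 / (2 * 128) = 3/8

3/8


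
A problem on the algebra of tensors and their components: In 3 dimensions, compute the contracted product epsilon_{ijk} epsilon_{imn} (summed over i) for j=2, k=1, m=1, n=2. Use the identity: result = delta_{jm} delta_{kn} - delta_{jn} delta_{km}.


Using the identity: epsilon_{ijk} epsilon_{imn} = delta_{jm} delta_{kn} - delta_{jn} delta_{km}.
delta_{21} = 0
delta_{12} = 0
delta_{22} = 1
delta_{11} = 1
Result = 0 * 0 - 1 * 1 = 0 - 1 = -1

-1


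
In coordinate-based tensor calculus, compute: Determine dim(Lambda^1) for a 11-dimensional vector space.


The dimension of the space of p-forms on an n-dimensional space is C(n, p).
n = 11, p = 1
C(11, 1) = 11! / (1! * 10!) = 11

11


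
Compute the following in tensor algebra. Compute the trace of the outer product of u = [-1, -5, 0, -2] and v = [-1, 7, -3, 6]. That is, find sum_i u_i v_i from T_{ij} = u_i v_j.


The outer product gives T_{ij} = u_i v_j.
The trace (contraction) is Tr(T) = sum_i T_{ii} = sum_i u_i v_i.
Diagonal entries:
T_{11} = u_1 * v_1 = -1 * -1 = 1
T_{22} = u_2 * v_2 = -5 * 7 = -35
T_{33} = u_3 * v_3 = 0 * -3 = 0
T_{44} = u_4 * v_4 = -2 * 6 = -12
Tr(T) = 1 + -35 + 0 + -12 = -46

-46


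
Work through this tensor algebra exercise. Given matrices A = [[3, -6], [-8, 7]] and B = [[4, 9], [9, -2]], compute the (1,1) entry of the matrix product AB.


(AB)_{ij} = sum_k A_{ik} B_{kj}.
For i=1, j=1:
A_{11} * B_{11} = 3 * 4 = 12
A_{12} * B_{21} = -6 * 9 = -54
Sum = 12 + -54 = -42

-42


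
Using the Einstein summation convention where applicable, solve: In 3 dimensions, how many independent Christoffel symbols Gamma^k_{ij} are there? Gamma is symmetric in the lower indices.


Christoffel symbols Gamma^k_{ij} are symmetric in i,j, so there are d * d(d+1)/2 independent symbols.
d = 3
d(d+1)/2 = 3 * 4 / 2 = 6
Total = 3 * 6 = 18

18


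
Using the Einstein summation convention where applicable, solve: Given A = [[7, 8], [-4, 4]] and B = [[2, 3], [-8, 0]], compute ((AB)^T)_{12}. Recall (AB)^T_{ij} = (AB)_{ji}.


(AB)^T_{ij} = (AB)_{ji} = sum_k A_{jk} B_{ki}.
For i=1, j=2 we need (AB)_{21}:
A_{21} * B_{11} = -4 * 2 = -8
A_{22} * B_{21} = 4 * -8 = -32
Sum = -8 + -32 = -40

-40


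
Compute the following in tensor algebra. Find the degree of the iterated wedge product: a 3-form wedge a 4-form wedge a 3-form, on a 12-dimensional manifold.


The degree of a wedge product is the sum of the degrees of the individual forms.
Degrees: 3, 4, 3
Total degree = 3 + 4 + 3 = 10

10


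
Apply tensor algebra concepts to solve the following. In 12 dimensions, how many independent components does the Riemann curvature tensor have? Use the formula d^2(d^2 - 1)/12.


The Riemann tensor in d dimensions has d^2(d^2 - 1)/12 independent components.
d = 12, so d^2 = 144
d^2 - 1 = 143
d^2(d^2 - 1) = 144 * 143 = 20592
Divide by 12: 20592 / 12 = 1716

1716


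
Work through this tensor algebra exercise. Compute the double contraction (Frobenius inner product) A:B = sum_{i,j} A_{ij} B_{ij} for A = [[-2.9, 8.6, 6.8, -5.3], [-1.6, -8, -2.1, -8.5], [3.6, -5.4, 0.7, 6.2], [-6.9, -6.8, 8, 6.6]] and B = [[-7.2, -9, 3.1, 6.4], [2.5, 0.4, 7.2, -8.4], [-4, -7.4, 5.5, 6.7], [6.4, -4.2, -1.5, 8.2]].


A:B = sum over all i,j of A_{ij} * B_{ij}.
Row 1: -2.9*-7.2=20.88, 8.6*-9=-77.4, 6.8*3.1=21.08, -5.3*6.4=-33.92 => row sum = -69.36
Row 2: -1.6*2.5=-4, -8*0.4=-3.2, -2.1*7.2=-15.12, -8.5*-8.4=71.4 => row sum = 49.08
Row 3: 3.6*-4=-14.4, -5.4*-7.4=39.96, 0.7*5.5=3.85, 6.2*6.7=41.54 => row sum = 70.95
Row 4: -6.9*6.4=-44.16, -6.8*-4.2=28.56, 8*-1.5=-12, 6.6*8.2=54.12 => row sum = 26.52
Total = -69.36 + 49.08 + 70.95 + 26.52 = 77.19

77.19


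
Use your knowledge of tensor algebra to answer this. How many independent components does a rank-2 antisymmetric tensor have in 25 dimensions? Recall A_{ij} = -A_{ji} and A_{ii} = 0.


An antisymmetric rank-2 tensor satisfies A_{ij} = -A_{ji}, so diagonal entries are zero.
The independent components are the upper-triangular entries: C(n, 2) = n(n-1)/2.
n = 25
C(25, 2) = 25 * 24 / 2 = 600 / 2 = 300

300


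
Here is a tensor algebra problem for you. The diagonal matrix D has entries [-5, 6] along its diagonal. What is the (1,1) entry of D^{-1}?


For a diagonal matrix, the inverse has entries (D^{-1})_{ii} = 1/d_{ii}.
The diagonal entries are: d_{11} = -5, d_{22} = 6
We need (D^{-1})_{11} = 1/d_{11} = 1/-5 = -1/5

-1/5


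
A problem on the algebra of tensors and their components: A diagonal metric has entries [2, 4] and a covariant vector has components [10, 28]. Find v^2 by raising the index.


To raise an index with a diagonal metric: v^i = v_i / g_{ii}.
For index 2: v_2 = 28, g_{22} = 4
v^2 = 28 / 4 = 7

7


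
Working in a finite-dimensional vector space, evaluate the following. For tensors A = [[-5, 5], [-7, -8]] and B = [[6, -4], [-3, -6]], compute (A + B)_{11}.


Tensor addition is component-wise: (A + B)_{ij} = A_{ij} + B_{ij}.
A_{11} = -5
B_{11} = 6
(A + B)_{11} = -5 + 6 = 1

1


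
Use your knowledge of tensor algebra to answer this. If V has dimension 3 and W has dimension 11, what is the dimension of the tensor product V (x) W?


The dimension of a tensor product is the product of dimensions.
dim(V) = 3, dim(W) = 11
dim(V (x) W) = 3 * 11 = 33

33


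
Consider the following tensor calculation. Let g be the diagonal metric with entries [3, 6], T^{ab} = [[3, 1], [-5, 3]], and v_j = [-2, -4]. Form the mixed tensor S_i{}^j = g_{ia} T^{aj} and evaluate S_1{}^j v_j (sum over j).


Step 1: lower the first index. For a diagonal metric, g_{ia} T^{aj} = g_{ii} T^{ij} (no sum on i).
g_{11} = 3
S_1{}^1 = 3 * T^{11} = 3 * 3 = 9
S_1{}^2 = 3 * T^{12} = 3 * 1 = 3
Step 2: contract S_1{}^j with v_j.
S_1{}^1 * v_1 = 9 * -2 = -18
S_1{}^2 * v_2 = 3 * -4 = -12
Result = -18 + -12 = -30

-30


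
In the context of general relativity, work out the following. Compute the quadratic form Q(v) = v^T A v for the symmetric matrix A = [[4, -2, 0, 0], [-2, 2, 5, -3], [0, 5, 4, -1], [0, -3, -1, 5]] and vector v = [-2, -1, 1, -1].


First compute Av:
(Av)_1 = 4*-2 + -2*-1 + 0*1 + 0*-1 = -6
(Av)_2 = -2*-2 + 2*-1 + 5*1 + -3*-1 = 10
(Av)_3 = 0*-2 + 5*-1 + 4*1 + -1*-1 = 0
(Av)_4 = 0*-2 + -3*-1 + -1*1 + 5*-1 = -3
Av = [-6, 10, 0, -3]
Then v^T (Av) = -2*-6 + -1*10 + 1*0 + -1*-3
= 12 + -10 + 0 + 3 = 5

5


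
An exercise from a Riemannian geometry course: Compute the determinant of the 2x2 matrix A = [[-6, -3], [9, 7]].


For a 2x2 matrix [[a, b], [c, d]], det = a*d - b*c.
a = -6, b = -3, c = 9, d = 7
a*d = -6 * 7 = -42
b*c = -3 * 9 = -27
det = -42 - -27 = -15

-15


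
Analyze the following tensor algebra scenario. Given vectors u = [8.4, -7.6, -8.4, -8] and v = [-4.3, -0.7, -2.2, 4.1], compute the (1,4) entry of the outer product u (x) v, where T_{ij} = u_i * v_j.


The outer product entry T_{ij} = u_i * v_j.
We need i=1, j=4.
u_1 = 8.4, v_4 = 4.1
T_{1,4} = 8.4 * 4.1 = 34.44

34.44


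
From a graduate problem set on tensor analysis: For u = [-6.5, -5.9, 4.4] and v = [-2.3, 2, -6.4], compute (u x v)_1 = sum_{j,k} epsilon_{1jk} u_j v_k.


(u x v)_1 = sum_{j,k} epsilon_{1jk} u_j v_k. Only permutations of (1,2,3) contribute; the two non-zero terms are:
eps_{123} u_2 v_3 = 1 * -5.9 * -6.4 = 37.76
eps_{132} u_3 v_2 = -1 * 4.4 * 2 = -8.8
(u x v)_1 = 28.96

28.96


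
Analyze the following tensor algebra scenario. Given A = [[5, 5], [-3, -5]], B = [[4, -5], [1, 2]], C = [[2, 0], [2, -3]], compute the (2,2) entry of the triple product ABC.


(ABC)_{22} = sum_m (AB)_{2m} C_{m2}. First compute row 2 of AB.
(AB)_{21} = -3*4 + -5*1 = -17
(AB)_{22} = -3*-5 + -5*2 = 5
Now contract with column 2 of C:
(AB)_{21} * C_{12} = -17 * 0 = 0
(AB)_{22} * C_{22} = 5 * -3 = -15
(ABC)_{22} = 0 + -15 = -15

-15


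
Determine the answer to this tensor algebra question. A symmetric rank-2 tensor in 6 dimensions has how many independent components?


A symmetric rank-2 tensor in d dimensions has d(d+1)/2 independent components.
d = 6
d(d+1)/2 = 6 * 7 / 2 = 42 / 2 = 21

21


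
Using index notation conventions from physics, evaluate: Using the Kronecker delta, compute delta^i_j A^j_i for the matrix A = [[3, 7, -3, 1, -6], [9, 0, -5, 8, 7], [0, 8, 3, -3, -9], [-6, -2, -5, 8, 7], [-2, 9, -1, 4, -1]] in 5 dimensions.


The contraction (trace) of a rank-2 tensor is the sum of its diagonal elements.
Diagonal entries: A[1,1] = 3, A[2,2] = 0, A[3,3] = 3, A[4,4] = 8, A[5,5] = -1
Tr(A) = 3 + 0 + 3 + 8 + -1 = 13

13


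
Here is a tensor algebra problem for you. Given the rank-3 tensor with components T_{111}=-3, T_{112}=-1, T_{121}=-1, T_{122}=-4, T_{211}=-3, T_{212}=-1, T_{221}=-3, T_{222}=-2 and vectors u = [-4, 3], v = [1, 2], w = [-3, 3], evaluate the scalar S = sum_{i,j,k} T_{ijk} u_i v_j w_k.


S = sum over i,j,k of T_{ijk} u_i v_j w_k. Expanding all 8 terms:
T_{111}*u_1*v_1*w_1 = -3*-4*1*-3 = -36  (running total: -36)
T_{112}*u_1*v_1*w_2 = -1*-4*1*3 = 12  (running total: -24)
T_{121}*u_1*v_2*w_1 = -1*-4*2*-3 = -24  (running total: -48)
T_{122}*u_1*v_2*w_2 = -4*-4*2*3 = 96  (running total: 48)
T_{211}*u_2*v_1*w_1 = -3*3*1*-3 = 27  (running total: 75)
T_{212}*u_2*v_1*w_2 = -1*3*1*3 = -9  (running total: 66)
T_{221}*u_2*v_2*w_1 = -3*3*2*-3 = 54  (running total: 120)
T_{222}*u_2*v_2*w_2 = -2*3*2*3 = -36  (running total: 84)
S = 84

84


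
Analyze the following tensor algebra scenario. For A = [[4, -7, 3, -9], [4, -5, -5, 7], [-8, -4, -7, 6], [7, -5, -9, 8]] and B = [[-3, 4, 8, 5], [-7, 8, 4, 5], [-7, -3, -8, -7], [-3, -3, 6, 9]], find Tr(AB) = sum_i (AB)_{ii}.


Tr(AB) = sum_i (AB)_{ii} where (AB)_{ii} = sum_k A_{ik} B_{ki}.
(AB)_{11} = 4*-3 + -7*-7 + 3*-7 + -9*-3 = 43
(AB)_{22} = 4*4 + -5*8 + -5*-3 + 7*-3 = -30
(AB)_{33} = -8*8 + -4*4 + -7*-8 + 6*6 = 12
(AB)_{44} = 7*5 + -5*5 + -9*-7 + 8*9 = 145
Tr(AB) = 43 + -30 + 12 + 145 = 170

170


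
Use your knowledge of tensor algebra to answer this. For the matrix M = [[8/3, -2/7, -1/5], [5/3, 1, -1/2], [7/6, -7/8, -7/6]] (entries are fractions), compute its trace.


The trace is the sum of diagonal entries.
Diagonal: M[1,1] = 8/3, M[2,2] = 1, M[3,3] = -7/6
Tr(M) = 8/3 + 1 + -7/6
Computing step by step:
After adding M[1,1]: 8/3
After adding M[2,2]: 11/3
After adding M[3,3]: 5/2
Tr(M) = 5/2

5/2


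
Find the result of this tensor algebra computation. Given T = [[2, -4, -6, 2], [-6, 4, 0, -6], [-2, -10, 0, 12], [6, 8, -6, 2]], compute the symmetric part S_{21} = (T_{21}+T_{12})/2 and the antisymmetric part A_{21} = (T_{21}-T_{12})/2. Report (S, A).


T_{21} = -6
T_{12} = -4
S_{21} = (-6 + -4)/2 = -10/2 = -5
A_{21} = (-6 - -4)/2 = -2/2 = -1
Check: S + A = -5 + -1 = -6 = T_{21}.

(-5, -1)


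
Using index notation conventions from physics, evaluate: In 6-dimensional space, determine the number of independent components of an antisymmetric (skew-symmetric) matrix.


An antisymmetric rank-2 tensor satisfies A_{ij} = -A_{ji}, so diagonal entries are zero.
The independent components are the upper-triangular entries: C(n, 2) = n(n-1)/2.
n = 6
C(6, 2) = 6 * 5 / 2 = 30 / 2 = 15

15


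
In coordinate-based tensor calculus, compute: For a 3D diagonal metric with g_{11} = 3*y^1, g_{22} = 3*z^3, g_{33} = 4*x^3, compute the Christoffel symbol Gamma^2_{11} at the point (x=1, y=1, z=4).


For a diagonal metric, Gamma^k_{ij} = (1/2) g^{kk} (dg_{ik}/dx_j + dg_{jk}/dx_i - dg_{ij}/dx_k).
The metric is diagonal, so g_{ab} = 0 for a != b.
At the given point: g_{11} = 3, g_{22} = 192, g_{33} = 4
g^{22} = 1/192
dg_{12}/dx_1 = 0 (off-diagonal)
dg_{12}/dx_1 = 0 (off-diagonal)
dg_{11}/dx_2 = dg_{11}/dx_2 = 3
Numerator = 0 + 0 - 3 = -3
Gamma^2_{11} = -3 / (2 * 192) = -1/128

-1/128


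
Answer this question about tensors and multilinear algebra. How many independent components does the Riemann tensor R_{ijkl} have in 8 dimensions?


The Riemann tensor in d dimensions has d^2(d^2 - 1)/12 independent components.
d = 8, so d^2 = 64
d^2 - 1 = 63
d^2(d^2 - 1) = 64 * 63 = 4032
Divide by 12: 4032 / 12 = 336

336


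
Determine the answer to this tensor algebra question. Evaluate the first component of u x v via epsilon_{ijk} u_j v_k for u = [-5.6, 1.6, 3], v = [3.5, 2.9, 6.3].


(u x v)_1 = sum_{j,k} epsilon_{1jk} u_j v_k. Only permutations of (1,2,3) contribute; the two non-zero terms are:
eps_{123} u_2 v_3 = 1 * 1.6 * 6.3 = 10.08
eps_{132} u_3 v_2 = -1 * 3 * 2.9 = -8.7
(u x v)_1 = 1.38

1.38


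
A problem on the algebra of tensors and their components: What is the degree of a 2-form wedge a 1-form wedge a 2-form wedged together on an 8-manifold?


The degree of a wedge product is the sum of the degrees of the individual forms.
Degrees: 2, 1, 2
Total degree = 2 + 1 + 2 = 5

5


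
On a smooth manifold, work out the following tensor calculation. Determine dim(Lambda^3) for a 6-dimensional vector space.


The dimension of the space of p-forms on an n-dimensional space is C(n, p).
n = 6, p = 3
C(6, 3) = 6! / (3! * 3!) = 20

20


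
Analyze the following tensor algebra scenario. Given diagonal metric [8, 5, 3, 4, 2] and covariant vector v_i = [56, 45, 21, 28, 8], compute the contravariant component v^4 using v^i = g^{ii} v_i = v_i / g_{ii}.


To raise an index with a diagonal metric: v^i = v_i / g_{ii}.
For index 4: v_4 = 28, g_{44} = 4
v^4 = 28 / 4 = 7

7


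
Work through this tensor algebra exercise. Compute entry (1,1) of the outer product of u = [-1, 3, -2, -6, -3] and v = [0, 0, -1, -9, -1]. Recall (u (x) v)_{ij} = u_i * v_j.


The outer product entry T_{ij} = u_i * v_j.
We need i=1, j=1.
u_1 = -1, v_1 = 0
T_{1,1} = -1 * 0 = 0

0


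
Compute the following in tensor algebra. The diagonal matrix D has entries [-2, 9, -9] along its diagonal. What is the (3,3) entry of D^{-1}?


For a diagonal matrix, the inverse has entries (D^{-1})_{ii} = 1/d_{ii}.
The diagonal entries are: d_{11} = -2, d_{22} = 9, d_{33} = -9
We need (D^{-1})_{33} = 1/d_{33} = 1/-9 = -1/9

-1/9


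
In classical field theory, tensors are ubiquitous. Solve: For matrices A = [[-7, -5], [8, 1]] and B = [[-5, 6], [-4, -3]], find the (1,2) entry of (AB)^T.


(AB)^T_{ij} = (AB)_{ji} = sum_k A_{jk} B_{ki}.
For i=1, j=2 we need (AB)_{21}:
A_{21} * B_{11} = 8 * -5 = -40
A_{22} * B_{21} = 1 * -4 = -4
Sum = -40 + -4 = -44

-44


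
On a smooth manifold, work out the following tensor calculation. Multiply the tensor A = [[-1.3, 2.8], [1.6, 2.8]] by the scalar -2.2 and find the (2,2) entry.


Scalar multiplication: (cA)_{ij} = c * A_{ij}.
c = -2.2
A_{22} = 2.8
(cA)_{22} = -2.2 * 2.8 = -6.16

-6.16


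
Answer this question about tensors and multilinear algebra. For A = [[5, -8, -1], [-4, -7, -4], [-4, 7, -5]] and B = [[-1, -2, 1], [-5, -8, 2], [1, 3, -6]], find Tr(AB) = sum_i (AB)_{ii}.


Tr(AB) = sum_i (AB)_{ii} where (AB)_{ii} = sum_k A_{ik} B_{ki}.
(AB)_{11} = 5*-1 + -8*-5 + -1*1 = 34
(AB)_{22} = -4*-2 + -7*-8 + -4*3 = 52
(AB)_{33} = -4*1 + 7*2 + -5*-6 = 40
Tr(AB) = 34 + 52 + 40 = 126

126


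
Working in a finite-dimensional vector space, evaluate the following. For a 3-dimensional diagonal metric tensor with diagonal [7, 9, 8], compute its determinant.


For a diagonal metric, the determinant is the product of diagonal entries.
Diagonal entries: 7, 9, 8
det(g) = 7 * 9 * 8 = 504

504


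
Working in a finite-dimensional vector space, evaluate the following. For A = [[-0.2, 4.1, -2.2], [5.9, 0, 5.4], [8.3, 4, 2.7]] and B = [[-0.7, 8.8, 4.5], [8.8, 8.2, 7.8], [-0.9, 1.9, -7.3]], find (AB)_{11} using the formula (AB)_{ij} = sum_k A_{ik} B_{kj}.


(AB)_{ij} = sum_k A_{ik} B_{kj}.
For i=1, j=1:
A_{11} * B_{11} = -0.2 * -0.7 = 0.14
A_{12} * B_{21} = 4.1 * 8.8 = 36.08
A_{13} * B_{31} = -2.2 * -0.9 = 1.98
Sum = 0.14 + 36.08 + 1.98 = 38.2

38.2


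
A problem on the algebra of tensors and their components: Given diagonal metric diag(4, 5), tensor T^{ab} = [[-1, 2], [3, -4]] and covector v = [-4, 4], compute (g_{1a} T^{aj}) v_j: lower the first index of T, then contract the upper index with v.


Step 1: lower the first index. For a diagonal metric, g_{ia} T^{aj} = g_{ii} T^{ij} (no sum on i).
g_{11} = 4
S_1{}^1 = 4 * T^{11} = 4 * -1 = -4
S_1{}^2 = 4 * T^{12} = 4 * 2 = 8
Step 2: contract S_1{}^j with v_j.
S_1{}^1 * v_1 = -4 * -4 = 16
S_1{}^2 * v_2 = 8 * 4 = 32
Result = 16 + 32 = 48

48


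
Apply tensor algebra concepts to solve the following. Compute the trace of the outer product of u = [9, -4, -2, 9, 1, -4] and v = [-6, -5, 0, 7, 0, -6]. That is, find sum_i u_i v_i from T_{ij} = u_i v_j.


The outer product gives T_{ij} = u_i v_j.
The trace (contraction) is Tr(T) = sum_i T_{ii} = sum_i u_i v_i.
Diagonal entries:
T_{11} = u_1 * v_1 = 9 * -6 = -54
T_{22} = u_2 * v_2 = -4 * -5 = 20
T_{33} = u_3 * v_3 = -2 * 0 = 0
T_{44} = u_4 * v_4 = 9 * 7 = 63
T_{55} = u_5 * v_5 = 1 * 0 = 0
T_{66} = u_6 * v_6 = -4 * -6 = 24
Tr(T) = -54 + 20 + 0 + 63 + 0 + 24 = 53

53


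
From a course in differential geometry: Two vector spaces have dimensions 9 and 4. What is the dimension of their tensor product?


The dimension of a tensor product is the product of dimensions.
dim(V) = 9, dim(W) = 4
dim(V (x) W) = 9 * 4 = 36

36


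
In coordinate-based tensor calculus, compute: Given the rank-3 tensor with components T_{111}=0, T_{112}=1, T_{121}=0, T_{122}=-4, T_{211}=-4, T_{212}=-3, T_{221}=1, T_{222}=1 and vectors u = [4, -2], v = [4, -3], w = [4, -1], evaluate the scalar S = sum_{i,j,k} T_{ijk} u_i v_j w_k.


S = sum over i,j,k of T_{ijk} u_i v_j w_k. Expanding all 8 terms:
T_{111}*u_1*v_1*w_1 = 0*4*4*4 = 0  (running total: 0)
T_{112}*u_1*v_1*w_2 = 1*4*4*-1 = -16  (running total: -16)
T_{121}*u_1*v_2*w_1 = 0*4*-3*4 = 0  (running total: -16)
T_{122}*u_1*v_2*w_2 = -4*4*-3*-1 = -48  (running total: -64)
T_{211}*u_2*v_1*w_1 = -4*-2*4*4 = 128  (running total: 64)
T_{212}*u_2*v_1*w_2 = -3*-2*4*-1 = -24  (running total: 40)
T_{221}*u_2*v_2*w_1 = 1*-2*-3*4 = 24  (running total: 64)
T_{222}*u_2*v_2*w_2 = 1*-2*-3*-1 = -6  (running total: 58)
S = 58

58


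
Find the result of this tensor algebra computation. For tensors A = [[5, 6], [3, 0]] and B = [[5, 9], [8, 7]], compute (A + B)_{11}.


Tensor addition is component-wise: (A + B)_{ij} = A_{ij} + B_{ij}.
A_{11} = 5
B_{11} = 5
(A + B)_{11} = 5 + 5 = 10

10


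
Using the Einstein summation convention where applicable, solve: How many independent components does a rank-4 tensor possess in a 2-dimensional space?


The number of components of a rank-r tensor in d dimensions is d^r.
Here d = 2 and r = 4.
2^4 = 16

16


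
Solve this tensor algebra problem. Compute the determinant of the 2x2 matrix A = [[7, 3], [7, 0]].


For a 2x2 matrix [[a, b], [c, d]], det = a*d - b*c.
a = 7, b = 3, c = 7, d = 0
a*d = 7 * 0 = 0
b*c = 3 * 7 = 21
det = 0 - 21 = -21

-21


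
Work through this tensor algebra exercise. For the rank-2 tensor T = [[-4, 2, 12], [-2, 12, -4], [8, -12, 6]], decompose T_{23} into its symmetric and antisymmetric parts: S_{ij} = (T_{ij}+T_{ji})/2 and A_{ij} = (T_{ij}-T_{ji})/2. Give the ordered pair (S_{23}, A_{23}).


T_{23} = -4
T_{32} = -12
S_{23} = (-4 + -12)/2 = -16/2 = -8
A_{23} = (-4 - -12)/2 = 8/2 = 4
Check: S + A = -8 + 4 = -4 = T_{23}.

(-8, 4)


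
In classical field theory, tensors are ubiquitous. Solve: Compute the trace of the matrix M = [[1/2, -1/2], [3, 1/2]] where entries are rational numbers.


The trace is the sum of diagonal entries.
Diagonal: M[1,1] = 1/2, M[2,2] = 1/2
Tr(M) = 1/2 + 1/2
Computing step by step:
After adding M[1,1]: 1/2
After adding M[2,2]: 1
Tr(M) = 1

1


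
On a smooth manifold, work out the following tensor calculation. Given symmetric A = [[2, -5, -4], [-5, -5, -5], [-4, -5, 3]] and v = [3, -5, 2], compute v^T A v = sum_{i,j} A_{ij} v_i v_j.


First compute Av:
(Av)_1 = 2*3 + -5*-5 + -4*2 = 23
(Av)_2 = -5*3 + -5*-5 + -5*2 = 0
(Av)_3 = -4*3 + -5*-5 + 3*2 = 19
Av = [23, 0, 19]
Then v^T (Av) = 3*23 + -5*0 + 2*19
= 69 + 0 + 38 = 107

107


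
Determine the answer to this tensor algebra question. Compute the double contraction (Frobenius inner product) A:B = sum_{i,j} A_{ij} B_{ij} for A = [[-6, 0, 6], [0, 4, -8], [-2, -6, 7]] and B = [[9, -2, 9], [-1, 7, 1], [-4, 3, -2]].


A:B = sum over all i,j of A_{ij} * B_{ij}.
Row 1: -6*9=-54, 0*-2=0, 6*9=54 => row sum = 0
Row 2: 0*-1=0, 4*7=28, -8*1=-8 => row sum = 20
Row 3: -2*-4=8, -6*3=-18, 7*-2=-14 => row sum = -24
Total = 0 + 20 + -24 = -4

-4
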